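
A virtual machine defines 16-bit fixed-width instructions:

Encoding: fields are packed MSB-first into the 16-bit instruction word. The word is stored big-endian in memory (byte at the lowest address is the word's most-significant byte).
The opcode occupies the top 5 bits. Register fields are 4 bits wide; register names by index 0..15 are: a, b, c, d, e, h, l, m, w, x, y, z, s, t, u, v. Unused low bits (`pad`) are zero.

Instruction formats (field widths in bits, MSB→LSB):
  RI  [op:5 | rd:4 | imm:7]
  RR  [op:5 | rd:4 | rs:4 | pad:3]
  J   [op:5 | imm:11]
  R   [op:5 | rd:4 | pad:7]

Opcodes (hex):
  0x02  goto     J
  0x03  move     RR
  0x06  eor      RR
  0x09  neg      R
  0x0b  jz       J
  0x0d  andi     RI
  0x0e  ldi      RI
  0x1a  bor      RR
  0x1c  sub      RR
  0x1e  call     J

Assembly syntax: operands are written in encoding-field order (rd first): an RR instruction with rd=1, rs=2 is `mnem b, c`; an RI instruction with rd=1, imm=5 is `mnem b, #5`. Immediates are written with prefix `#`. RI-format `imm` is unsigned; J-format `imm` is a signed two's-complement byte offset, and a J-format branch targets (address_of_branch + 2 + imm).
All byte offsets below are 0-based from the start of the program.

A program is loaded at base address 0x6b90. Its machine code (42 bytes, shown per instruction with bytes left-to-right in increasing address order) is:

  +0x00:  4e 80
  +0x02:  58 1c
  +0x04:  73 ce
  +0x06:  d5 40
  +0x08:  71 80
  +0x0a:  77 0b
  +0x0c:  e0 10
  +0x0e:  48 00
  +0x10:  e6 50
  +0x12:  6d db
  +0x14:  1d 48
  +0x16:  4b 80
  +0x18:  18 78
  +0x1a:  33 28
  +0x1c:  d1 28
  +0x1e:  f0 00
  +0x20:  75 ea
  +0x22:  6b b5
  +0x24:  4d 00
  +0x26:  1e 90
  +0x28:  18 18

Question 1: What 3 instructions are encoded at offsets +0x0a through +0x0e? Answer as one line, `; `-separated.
ldi u, #11; sub a, c; neg a

[0a] 77 0b → 0x770b
  top 5b → 0xe → ldi [RI]
  rd: (w>>7)&0xf=0xe → u
  imm: (w>>0)&0x7f=0xb → #11
[0c] e0 10 → 0xe010
  top 5b → 0x1c → sub [RR]
  rd: (w>>7)&0xf=0x0 → a
  rs: (w>>3)&0xf=0x2 → c
[0e] 48 00 → 0x4800
  top 5b → 0x9 → neg [R]
  rd: (w>>7)&0xf=0x0 → a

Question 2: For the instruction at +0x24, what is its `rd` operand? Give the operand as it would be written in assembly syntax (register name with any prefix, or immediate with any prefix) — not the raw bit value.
off 0x24: read 4d 00 as big → 0x4d00
  top 5b → 0x9 → neg [R]
  rd: (w>>7)&0xf=0xa → y

y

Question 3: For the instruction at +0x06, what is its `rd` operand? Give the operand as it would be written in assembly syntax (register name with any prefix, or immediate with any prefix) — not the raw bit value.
y

[06] d5 40 → 0xd540
  op=0xd540>>11=0x1a ⇒ bor (RR)
  rd@[10:7]=0xa ⇒ y
  rs@[6:3]=0x8 ⇒ w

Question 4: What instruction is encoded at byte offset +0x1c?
@+1c  big-endian(d1 28) = 0xd128
  op=0xd128>>11=0x1a ⇒ bor (RR)
  rd@[10:7]=0x2 ⇒ c
  rs@[6:3]=0x5 ⇒ h

bor c, h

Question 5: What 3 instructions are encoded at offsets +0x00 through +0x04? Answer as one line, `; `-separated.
neg t; jz #28; ldi m, #78

off 0x00: read 4e 80 as big → 0x4e80
  opcode bits[15:11]=0x9: neg/R
  rd@[10:7]=0xd ⇒ t
off 0x02: read 58 1c as big → 0x581c
  opcode bits[15:11]=0xb: jz/J
  imm@[10:0]=0x1c ⇒ #28
off 0x04: read 73 ce as big → 0x73ce
  opcode bits[15:11]=0xe: ldi/RI
  rd@[10:7]=0x7 ⇒ m
  imm@[6:0]=0x4e ⇒ #78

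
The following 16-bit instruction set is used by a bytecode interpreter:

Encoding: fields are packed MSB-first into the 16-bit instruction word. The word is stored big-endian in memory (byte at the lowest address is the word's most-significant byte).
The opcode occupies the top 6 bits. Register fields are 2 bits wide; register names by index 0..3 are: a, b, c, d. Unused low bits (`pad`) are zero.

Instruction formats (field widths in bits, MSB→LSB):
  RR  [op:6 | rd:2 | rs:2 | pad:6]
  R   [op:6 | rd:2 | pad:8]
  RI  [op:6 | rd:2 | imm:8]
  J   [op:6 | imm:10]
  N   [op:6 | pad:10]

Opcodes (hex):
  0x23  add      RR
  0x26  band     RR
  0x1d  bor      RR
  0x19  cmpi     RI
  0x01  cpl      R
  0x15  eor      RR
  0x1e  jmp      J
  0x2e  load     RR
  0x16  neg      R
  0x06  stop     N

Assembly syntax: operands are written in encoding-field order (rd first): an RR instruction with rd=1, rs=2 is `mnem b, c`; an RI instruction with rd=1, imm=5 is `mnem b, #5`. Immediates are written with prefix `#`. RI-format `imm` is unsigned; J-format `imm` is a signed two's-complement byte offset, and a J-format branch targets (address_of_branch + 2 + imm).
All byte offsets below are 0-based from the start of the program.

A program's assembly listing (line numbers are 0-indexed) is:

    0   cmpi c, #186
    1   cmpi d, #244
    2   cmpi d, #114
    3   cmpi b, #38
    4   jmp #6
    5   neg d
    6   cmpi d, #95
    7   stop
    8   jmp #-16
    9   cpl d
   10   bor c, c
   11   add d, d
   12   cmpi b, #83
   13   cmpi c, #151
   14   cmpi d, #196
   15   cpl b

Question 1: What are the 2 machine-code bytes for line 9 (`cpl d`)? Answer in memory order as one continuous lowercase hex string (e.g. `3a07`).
L9: cpl op=0x1:6|rd=3:2|pad=0:8 ⇒ 0x0700 ⇒ big 07 00

0700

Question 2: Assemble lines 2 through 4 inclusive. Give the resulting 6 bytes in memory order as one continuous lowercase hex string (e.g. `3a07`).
line 2 (cmpi): pack op=0x19:6|rd=3:2|imm=114:8 = 0x6772; big→ 67 72
line 3 (cmpi): pack op=0x19:6|rd=1:2|imm=38:8 = 0x6526; big→ 65 26
line 4 (jmp): pack op=0x1e:6|imm=6:10 = 0x7806; big→ 78 06

677265267806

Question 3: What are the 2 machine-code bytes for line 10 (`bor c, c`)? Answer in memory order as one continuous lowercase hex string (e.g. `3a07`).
L10: bor op=0x1d:6|rd=2:2|rs=2:2|pad=0:6 ⇒ 0x7680 ⇒ big 76 80

7680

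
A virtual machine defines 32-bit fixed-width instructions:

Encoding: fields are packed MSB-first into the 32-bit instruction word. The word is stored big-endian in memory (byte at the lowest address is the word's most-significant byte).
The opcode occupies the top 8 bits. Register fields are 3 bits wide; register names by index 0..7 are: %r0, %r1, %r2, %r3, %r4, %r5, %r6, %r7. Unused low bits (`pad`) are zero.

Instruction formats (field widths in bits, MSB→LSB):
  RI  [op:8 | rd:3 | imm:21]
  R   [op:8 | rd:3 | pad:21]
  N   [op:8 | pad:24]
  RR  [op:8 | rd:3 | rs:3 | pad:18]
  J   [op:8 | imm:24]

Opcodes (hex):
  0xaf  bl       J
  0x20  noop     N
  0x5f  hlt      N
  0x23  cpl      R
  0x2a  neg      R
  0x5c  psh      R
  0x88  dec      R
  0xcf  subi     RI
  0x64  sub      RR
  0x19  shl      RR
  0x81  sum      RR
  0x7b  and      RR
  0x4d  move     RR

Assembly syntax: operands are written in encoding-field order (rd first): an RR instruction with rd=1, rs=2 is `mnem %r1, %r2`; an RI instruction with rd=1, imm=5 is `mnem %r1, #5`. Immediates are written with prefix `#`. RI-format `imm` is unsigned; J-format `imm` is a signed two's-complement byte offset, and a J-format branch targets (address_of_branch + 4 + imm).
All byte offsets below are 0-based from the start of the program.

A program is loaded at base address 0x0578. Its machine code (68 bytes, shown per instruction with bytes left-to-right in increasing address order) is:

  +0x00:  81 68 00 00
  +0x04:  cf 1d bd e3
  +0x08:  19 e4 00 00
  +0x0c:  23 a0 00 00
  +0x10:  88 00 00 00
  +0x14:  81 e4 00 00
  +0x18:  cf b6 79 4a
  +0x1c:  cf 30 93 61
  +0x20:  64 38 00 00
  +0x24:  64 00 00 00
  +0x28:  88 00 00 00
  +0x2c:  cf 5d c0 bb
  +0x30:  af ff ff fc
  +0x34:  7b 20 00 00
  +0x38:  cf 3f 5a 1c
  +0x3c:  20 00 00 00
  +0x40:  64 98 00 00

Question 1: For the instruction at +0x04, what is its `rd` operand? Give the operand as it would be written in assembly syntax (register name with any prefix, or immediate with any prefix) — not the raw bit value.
+0x04: cf 1d bd e3 ⇒ word 0xcf1dbde3 (big)
  top 8b → 0xcf → subi [RI]
  rd@[23:21]=0x0 ⇒ %r0
  imm@[20:0]=0x1dbde3 ⇒ #1949155

%r0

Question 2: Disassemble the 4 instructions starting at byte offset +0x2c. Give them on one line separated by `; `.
[2c] cf 5d c0 bb → 0xcf5dc0bb
  top 8b → 0xcf → subi [RI]
  rd@[23:21]=0x2 ⇒ %r2
  imm@[20:0]=0x1dc0bb ⇒ #1949883
[30] af ff ff fc → 0xaffffffc
  top 8b → 0xaf → bl [J]
  imm@[23:0]=0xfffffc (s24→-4) ⇒ #-4
[34] 7b 20 00 00 → 0x7b200000
  top 8b → 0x7b → and [RR]
  rd@[23:21]=0x1 ⇒ %r1
  rs@[20:18]=0x0 ⇒ %r0
[38] cf 3f 5a 1c → 0xcf3f5a1c
  top 8b → 0xcf → subi [RI]
  rd@[23:21]=0x1 ⇒ %r1
  imm@[20:0]=0x1f5a1c ⇒ #2054684

subi %r2, #1949883; bl #-4; and %r1, %r0; subi %r1, #2054684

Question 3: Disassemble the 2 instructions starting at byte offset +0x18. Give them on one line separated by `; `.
subi %r5, #1472842; subi %r1, #1086305

off 0x18: read cf b6 79 4a as big → 0xcfb6794a
  opcode bits[31:24]=0xcf: subi/RI
  [23:21] rd=5 = %r5
  [20:0] imm=1472842 = #1472842
off 0x1c: read cf 30 93 61 as big → 0xcf309361
  opcode bits[31:24]=0xcf: subi/RI
  [23:21] rd=1 = %r1
  [20:0] imm=1086305 = #1086305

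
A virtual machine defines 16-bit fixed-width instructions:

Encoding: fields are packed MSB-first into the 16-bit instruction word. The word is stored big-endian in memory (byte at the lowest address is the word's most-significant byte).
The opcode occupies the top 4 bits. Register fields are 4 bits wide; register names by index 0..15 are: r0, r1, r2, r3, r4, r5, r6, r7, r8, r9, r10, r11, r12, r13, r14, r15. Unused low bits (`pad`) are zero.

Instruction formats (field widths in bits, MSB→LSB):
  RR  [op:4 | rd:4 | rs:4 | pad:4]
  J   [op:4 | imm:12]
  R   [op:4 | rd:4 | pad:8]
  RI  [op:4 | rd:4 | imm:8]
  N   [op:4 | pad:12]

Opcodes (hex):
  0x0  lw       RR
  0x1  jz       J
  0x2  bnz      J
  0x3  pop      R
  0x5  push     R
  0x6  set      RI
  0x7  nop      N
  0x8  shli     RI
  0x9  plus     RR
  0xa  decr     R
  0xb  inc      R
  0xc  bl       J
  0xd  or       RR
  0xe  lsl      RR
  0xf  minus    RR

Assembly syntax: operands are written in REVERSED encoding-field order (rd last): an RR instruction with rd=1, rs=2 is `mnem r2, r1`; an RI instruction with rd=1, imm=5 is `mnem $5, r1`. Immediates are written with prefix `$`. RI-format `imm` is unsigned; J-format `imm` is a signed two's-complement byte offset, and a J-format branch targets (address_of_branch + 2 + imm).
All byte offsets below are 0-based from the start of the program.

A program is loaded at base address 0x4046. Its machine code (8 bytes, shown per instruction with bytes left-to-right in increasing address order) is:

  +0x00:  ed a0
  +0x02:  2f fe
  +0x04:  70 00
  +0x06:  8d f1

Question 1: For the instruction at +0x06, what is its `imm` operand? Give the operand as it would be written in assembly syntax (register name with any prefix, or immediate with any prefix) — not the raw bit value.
+0x06: 8d f1 ⇒ word 0x8df1 (big)
  opcode bits[15:12]=0x8: shli/RI
  rd@[11:8]=0xd ⇒ r13
  imm@[7:0]=0xf1 ⇒ $241

$241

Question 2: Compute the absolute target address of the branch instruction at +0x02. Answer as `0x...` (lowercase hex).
0x4048

off 0x02: read 2f fe as big → 0x2ffe
  top 4b → 0x2 → bnz [J]
  [11:0] imm=4094 (s12→-2) = $-2
  target = base 0x4046 + off 0x02 + 2 + imm -2 = 0x4048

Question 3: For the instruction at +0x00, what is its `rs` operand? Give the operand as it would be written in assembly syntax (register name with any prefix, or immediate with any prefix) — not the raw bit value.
+0x00: ed a0 ⇒ word 0xeda0 (big)
  op=0xeda0>>12=0xe ⇒ lsl (RR)
  [11:8] rd=13 = r13
  [7:4] rs=10 = r10

r10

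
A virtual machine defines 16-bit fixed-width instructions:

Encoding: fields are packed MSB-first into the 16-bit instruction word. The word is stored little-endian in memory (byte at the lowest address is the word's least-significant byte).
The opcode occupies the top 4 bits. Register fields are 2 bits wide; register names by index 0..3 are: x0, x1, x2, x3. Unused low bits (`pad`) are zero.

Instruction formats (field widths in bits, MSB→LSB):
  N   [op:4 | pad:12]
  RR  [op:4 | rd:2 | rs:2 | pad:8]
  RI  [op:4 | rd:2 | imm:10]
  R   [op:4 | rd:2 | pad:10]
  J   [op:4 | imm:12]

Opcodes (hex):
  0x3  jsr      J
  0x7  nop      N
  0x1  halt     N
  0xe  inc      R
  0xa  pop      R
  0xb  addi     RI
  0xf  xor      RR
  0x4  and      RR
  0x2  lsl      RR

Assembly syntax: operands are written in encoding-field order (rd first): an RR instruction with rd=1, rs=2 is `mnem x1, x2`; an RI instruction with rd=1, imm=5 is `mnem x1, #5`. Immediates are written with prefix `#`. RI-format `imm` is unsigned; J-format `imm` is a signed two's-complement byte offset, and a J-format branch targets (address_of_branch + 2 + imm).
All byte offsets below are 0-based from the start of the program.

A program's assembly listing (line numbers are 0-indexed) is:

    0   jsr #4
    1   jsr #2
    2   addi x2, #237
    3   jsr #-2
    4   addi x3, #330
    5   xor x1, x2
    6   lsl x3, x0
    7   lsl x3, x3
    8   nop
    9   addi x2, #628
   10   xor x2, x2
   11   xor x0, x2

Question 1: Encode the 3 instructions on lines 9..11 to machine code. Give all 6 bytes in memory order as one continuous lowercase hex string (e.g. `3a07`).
74ba00fa00f2

line 9 (addi): pack op=0xb:4|rd=2:2|imm=628:10 = 0xba74; little→ 74 ba
line 10 (xor): pack op=0xf:4|rd=2:2|rs=2:2|pad=0:8 = 0xfa00; little→ 00 fa
line 11 (xor): pack op=0xf:4|rd=0:2|rs=2:2|pad=0:8 = 0xf200; little→ 00 f2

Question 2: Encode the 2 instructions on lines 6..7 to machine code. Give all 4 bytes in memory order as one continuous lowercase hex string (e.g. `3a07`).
line 6 (lsl): pack op=0x2:4|rd=3:2|rs=0:2|pad=0:8 = 0x2c00; little→ 00 2c
line 7 (lsl): pack op=0x2:4|rd=3:2|rs=3:2|pad=0:8 = 0x2f00; little→ 00 2f

002c002f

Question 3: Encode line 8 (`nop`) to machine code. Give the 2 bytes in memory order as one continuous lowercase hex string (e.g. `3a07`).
L8: nop op=0x7:4|pad=0:12 ⇒ 0x7000 ⇒ little 00 70

0070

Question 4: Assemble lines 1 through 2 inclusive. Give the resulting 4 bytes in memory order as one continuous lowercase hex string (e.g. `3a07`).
1. jsr fields op=0x3:4|imm=2:12 → word 3002h → 02 30
2. addi fields op=0xb:4|rd=2:2|imm=237:10 → word b8edh → ed b8

0230edb8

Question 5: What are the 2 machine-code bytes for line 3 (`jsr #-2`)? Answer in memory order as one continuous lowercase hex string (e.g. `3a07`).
fe3f

line 3 (jsr): pack op=0x3:4|imm=-2:12 = 0x3ffe; little→ fe 3f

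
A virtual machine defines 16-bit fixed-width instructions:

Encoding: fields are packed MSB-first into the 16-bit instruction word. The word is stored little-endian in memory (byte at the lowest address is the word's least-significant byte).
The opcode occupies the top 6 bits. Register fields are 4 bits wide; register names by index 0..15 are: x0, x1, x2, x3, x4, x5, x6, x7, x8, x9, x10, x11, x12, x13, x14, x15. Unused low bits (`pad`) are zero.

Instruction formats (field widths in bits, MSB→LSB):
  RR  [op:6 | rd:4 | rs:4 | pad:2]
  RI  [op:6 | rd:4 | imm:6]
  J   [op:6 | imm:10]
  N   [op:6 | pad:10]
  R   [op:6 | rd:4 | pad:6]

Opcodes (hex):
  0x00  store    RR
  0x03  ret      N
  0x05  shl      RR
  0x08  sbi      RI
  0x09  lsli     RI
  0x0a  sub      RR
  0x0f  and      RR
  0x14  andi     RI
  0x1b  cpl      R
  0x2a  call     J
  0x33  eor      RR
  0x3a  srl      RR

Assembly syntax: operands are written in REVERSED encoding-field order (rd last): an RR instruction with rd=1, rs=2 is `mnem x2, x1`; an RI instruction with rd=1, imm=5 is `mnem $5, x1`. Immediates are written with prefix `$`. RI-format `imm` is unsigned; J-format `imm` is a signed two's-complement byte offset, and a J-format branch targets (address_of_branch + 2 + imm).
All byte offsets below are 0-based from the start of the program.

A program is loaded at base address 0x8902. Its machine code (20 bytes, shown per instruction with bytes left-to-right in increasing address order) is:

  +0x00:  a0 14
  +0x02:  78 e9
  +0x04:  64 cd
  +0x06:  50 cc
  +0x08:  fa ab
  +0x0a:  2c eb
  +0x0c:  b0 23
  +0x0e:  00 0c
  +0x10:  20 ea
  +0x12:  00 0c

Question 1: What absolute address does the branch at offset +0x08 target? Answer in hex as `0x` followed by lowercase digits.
off 0x08: read fa ab as little → 0xabfa
  opcode bits[15:10]=0x2a: call/J
  [9:0] imm=1018 (s10→-6) = $-6
  target = base 0x8902 + off 0x08 + 2 + imm -6 = 0x8906

0x8906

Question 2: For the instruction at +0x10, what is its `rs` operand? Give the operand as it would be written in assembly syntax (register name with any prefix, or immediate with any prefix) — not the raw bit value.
@+10  little-endian(20 ea) = 0xea20
  opcode bits[15:10]=0x3a: srl/RR
  rd@[9:6]=0x8 ⇒ x8
  rs@[5:2]=0x8 ⇒ x8

x8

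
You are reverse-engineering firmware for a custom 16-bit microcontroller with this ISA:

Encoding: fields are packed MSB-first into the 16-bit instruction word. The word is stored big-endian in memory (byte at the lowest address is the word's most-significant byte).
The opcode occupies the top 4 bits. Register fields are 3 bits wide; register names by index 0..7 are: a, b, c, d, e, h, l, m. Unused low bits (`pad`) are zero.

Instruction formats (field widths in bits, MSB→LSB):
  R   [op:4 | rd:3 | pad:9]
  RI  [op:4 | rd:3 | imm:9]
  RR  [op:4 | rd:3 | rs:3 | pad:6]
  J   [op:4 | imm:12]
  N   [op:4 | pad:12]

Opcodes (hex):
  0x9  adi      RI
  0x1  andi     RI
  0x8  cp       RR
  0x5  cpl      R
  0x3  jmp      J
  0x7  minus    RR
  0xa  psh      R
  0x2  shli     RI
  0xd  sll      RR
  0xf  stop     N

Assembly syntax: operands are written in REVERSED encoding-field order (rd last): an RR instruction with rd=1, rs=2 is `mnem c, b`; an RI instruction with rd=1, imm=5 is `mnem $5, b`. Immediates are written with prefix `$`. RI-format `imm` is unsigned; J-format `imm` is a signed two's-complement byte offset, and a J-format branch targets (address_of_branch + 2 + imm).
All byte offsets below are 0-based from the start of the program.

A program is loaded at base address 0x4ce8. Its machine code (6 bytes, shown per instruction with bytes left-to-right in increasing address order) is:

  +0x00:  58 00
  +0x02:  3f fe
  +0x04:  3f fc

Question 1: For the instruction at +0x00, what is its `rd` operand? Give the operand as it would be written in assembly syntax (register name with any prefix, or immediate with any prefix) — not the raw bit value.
e

off 0x00: read 58 00 as big → 0x5800
  opcode bits[15:12]=0x5: cpl/R
  [11:9] rd=4 = e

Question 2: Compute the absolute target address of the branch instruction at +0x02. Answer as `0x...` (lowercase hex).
off 0x02: read 3f fe as big → 0x3ffe
  top 4b → 0x3 → jmp [J]
  imm@[11:0]=0xffe (s12→-2) ⇒ $-2
  target = base 0x4ce8 + off 0x02 + 2 + imm -2 = 0x4cea

0x4cea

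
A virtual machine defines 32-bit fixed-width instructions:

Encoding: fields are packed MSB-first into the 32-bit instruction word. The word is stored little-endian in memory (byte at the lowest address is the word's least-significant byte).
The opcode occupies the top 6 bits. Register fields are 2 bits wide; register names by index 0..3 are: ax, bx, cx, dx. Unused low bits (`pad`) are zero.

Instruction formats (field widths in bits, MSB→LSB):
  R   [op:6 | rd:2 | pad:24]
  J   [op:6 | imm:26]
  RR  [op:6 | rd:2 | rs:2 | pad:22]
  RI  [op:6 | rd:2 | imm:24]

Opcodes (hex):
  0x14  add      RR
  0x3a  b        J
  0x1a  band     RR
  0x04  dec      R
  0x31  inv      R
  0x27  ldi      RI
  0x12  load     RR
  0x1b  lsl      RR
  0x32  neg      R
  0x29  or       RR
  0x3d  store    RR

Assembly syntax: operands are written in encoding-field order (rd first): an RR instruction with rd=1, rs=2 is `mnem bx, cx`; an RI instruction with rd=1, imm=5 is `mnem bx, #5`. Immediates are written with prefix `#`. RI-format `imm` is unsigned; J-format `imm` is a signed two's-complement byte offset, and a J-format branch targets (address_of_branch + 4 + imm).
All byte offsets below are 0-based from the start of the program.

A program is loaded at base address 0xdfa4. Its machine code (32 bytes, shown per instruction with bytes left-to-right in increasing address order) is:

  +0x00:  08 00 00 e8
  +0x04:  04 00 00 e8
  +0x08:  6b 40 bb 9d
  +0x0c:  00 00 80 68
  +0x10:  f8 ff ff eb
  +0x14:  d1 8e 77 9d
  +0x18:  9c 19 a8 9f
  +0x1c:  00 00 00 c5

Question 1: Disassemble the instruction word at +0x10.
b #-8

[10] f8 ff ff eb → 0xebfffff8
  opcode bits[31:26]=0x3a: b/J
  imm: (w>>0)&0x3ffffff=0x3fffff8 (s26→-8) → #-8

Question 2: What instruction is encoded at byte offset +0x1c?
[1c] 00 00 00 c5 → 0xc5000000
  op=0xc5000000>>26=0x31 ⇒ inv (R)
  [25:24] rd=1 = bx

inv bx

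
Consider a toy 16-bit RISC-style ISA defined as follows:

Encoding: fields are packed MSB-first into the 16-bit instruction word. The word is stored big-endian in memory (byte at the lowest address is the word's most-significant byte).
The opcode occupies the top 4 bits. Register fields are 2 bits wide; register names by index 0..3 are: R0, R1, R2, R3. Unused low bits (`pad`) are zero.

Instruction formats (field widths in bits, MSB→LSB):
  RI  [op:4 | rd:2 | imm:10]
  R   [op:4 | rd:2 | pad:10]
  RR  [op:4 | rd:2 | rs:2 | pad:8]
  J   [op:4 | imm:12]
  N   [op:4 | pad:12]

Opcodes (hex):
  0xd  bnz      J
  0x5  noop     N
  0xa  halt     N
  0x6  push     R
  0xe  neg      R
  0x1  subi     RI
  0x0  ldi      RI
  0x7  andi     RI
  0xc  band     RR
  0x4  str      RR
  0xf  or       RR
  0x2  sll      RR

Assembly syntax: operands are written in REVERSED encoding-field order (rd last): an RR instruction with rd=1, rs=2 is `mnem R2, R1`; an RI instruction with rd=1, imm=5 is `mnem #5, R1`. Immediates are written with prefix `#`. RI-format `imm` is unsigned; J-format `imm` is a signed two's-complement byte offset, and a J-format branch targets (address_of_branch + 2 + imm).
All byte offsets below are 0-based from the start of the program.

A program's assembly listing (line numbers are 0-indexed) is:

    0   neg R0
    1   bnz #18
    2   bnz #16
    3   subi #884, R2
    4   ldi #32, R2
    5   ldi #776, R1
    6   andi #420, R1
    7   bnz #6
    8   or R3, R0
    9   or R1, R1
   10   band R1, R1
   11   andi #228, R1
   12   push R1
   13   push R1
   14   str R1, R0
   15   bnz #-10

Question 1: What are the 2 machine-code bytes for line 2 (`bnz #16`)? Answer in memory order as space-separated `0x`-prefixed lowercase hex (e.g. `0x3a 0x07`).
0xd0 0x10

L2: bnz op=0xd:4|imm=16:12 ⇒ 0xd010 ⇒ big d0 10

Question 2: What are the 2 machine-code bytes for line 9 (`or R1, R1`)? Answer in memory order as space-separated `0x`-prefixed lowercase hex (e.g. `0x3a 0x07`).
0xf5 0x00

9. or fields op=0xf:4|rd=1:2|rs=1:2|pad=0:8 → word f500h → f5 00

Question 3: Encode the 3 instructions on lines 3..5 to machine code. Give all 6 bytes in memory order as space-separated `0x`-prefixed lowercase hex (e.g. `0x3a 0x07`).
line 3 (subi): pack op=0x1:4|rd=2:2|imm=884:10 = 0x1b74; big→ 1b 74
line 4 (ldi): pack op=0x0:4|rd=2:2|imm=32:10 = 0x0820; big→ 08 20
line 5 (ldi): pack op=0x0:4|rd=1:2|imm=776:10 = 0x0708; big→ 07 08

0x1b 0x74 0x08 0x20 0x07 0x08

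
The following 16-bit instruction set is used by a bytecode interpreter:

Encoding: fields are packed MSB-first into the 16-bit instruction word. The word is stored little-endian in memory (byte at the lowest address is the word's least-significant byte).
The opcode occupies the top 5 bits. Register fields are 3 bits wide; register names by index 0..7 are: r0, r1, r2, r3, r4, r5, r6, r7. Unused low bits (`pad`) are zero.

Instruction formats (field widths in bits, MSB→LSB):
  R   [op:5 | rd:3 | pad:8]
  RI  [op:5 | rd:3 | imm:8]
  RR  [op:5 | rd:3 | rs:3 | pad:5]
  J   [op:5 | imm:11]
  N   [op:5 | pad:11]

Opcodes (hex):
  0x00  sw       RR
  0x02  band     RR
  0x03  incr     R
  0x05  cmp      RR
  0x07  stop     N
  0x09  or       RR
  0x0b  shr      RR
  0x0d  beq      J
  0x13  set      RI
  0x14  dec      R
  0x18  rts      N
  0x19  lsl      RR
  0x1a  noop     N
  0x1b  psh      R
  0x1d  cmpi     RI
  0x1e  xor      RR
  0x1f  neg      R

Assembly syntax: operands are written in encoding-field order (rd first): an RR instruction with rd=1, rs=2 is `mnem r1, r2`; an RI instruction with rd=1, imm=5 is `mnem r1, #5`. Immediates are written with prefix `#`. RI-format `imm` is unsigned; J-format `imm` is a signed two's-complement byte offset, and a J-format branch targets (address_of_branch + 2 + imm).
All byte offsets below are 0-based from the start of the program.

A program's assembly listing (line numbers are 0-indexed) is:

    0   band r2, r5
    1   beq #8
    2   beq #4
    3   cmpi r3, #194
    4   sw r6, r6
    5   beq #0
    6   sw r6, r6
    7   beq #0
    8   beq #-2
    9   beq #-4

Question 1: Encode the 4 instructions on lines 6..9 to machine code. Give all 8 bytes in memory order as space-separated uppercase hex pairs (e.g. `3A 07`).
C0 06 00 68 FE 6F FC 6F

6. sw fields op=0x0:5|rd=6:3|rs=6:3|pad=0:5 → word 06c0h → c0 06
7. beq fields op=0xd:5|imm=0:11 → word 6800h → 00 68
8. beq fields op=0xd:5|imm=-2:11 → word 6ffeh → fe 6f
9. beq fields op=0xd:5|imm=-4:11 → word 6ffch → fc 6f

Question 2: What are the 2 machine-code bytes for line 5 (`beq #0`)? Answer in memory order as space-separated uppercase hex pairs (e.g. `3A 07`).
5. beq fields op=0xd:5|imm=0:11 → word 6800h → 00 68

00 68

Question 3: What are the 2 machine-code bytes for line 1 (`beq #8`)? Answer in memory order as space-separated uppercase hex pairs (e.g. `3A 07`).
08 68

1. beq fields op=0xd:5|imm=8:11 → word 6808h → 08 68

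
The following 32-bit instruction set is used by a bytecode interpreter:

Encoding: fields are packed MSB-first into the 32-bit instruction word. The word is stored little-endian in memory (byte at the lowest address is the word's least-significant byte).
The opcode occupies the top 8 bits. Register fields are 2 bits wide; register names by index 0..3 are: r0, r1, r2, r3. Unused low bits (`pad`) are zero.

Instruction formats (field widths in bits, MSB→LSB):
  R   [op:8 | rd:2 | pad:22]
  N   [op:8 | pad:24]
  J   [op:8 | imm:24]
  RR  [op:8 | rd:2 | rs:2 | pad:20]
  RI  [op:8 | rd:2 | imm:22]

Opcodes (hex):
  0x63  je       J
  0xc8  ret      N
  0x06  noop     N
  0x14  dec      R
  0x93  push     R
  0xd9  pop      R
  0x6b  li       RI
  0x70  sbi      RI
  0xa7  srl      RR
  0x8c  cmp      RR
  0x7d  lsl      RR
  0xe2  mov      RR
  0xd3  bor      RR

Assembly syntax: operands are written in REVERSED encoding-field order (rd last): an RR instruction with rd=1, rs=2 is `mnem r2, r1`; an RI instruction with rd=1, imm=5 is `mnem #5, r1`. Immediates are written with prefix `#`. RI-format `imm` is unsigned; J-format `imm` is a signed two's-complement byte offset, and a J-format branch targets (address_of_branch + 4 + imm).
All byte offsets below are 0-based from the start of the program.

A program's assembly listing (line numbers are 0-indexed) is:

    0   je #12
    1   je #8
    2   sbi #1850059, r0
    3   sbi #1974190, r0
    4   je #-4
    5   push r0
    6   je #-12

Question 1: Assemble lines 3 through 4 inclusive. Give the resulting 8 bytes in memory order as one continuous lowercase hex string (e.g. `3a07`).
ae1f1e70fcffff63

line 3 (sbi): pack op=0x70:8|rd=0:2|imm=1974190:22 = 0x701e1fae; little→ ae 1f 1e 70
line 4 (je): pack op=0x63:8|imm=-4:24 = 0x63fffffc; little→ fc ff ff 63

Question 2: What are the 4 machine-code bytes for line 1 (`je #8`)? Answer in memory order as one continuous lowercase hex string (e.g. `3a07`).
1. je fields op=0x63:8|imm=8:24 → word 63000008h → 08 00 00 63

08000063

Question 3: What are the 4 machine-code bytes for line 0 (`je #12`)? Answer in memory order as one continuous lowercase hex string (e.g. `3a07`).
L0: je op=0x63:8|imm=12:24 ⇒ 0x6300000c ⇒ little 0c 00 00 63

0c000063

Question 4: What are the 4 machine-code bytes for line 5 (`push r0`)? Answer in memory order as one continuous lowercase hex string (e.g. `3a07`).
00000093

5. push fields op=0x93:8|rd=0:2|pad=0:22 → word 93000000h → 00 00 00 93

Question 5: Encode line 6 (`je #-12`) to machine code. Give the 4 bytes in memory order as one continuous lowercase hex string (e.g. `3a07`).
f4ffff63

6. je fields op=0x63:8|imm=-12:24 → word 63fffff4h → f4 ff ff 63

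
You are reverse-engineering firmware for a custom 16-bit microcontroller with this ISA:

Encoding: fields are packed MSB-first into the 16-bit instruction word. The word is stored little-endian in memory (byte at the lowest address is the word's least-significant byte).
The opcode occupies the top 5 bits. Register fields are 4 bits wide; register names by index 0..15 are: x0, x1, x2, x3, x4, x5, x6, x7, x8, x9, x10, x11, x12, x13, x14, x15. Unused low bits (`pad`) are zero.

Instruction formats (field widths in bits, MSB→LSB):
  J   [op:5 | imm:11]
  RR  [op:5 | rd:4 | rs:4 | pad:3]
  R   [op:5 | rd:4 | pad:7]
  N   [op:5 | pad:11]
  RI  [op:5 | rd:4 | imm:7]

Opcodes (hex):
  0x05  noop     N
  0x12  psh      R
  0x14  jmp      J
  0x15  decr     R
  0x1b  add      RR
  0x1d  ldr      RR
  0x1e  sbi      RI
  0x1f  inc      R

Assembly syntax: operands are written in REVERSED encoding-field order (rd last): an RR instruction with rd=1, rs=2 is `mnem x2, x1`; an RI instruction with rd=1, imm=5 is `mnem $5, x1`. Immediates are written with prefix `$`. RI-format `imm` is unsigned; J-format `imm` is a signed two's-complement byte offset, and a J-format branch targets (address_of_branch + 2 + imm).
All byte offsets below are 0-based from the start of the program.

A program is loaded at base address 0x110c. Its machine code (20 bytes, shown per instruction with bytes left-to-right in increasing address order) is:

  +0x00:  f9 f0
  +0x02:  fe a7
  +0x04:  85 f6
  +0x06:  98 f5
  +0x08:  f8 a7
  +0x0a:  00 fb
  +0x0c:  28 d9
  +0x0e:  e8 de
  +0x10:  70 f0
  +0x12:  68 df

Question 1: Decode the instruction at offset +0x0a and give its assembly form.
inc x6

+0x0a: 00 fb ⇒ word 0xfb00 (little)
  top 5b → 0x1f → inc [R]
  rd@[10:7]=0x6 ⇒ x6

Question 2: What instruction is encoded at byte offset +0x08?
+0x08: f8 a7 ⇒ word 0xa7f8 (little)
  top 5b → 0x14 → jmp [J]
  [10:0] imm=2040 (s11→-8) = $-8

jmp $-8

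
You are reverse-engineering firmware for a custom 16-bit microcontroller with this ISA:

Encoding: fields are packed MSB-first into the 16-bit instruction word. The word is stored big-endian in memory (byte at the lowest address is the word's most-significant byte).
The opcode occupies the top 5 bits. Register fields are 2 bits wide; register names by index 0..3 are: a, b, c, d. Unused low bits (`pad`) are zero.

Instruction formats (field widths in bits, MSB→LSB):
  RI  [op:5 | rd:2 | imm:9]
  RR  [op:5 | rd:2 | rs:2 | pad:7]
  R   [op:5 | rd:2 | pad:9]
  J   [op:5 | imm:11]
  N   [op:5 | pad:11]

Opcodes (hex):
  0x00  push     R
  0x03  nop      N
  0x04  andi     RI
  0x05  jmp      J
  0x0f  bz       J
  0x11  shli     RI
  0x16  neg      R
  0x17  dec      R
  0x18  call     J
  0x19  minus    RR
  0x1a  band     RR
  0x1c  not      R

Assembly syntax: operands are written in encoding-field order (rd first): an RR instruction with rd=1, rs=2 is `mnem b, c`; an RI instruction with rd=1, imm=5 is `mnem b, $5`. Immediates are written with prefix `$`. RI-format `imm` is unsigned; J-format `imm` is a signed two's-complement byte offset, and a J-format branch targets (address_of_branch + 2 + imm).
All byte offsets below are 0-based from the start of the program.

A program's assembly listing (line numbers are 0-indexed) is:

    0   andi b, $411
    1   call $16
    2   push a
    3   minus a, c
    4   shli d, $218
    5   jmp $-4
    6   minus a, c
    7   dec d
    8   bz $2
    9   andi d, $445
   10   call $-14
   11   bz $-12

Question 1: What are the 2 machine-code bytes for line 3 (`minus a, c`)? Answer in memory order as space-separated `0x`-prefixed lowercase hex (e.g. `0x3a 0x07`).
line 3 (minus): pack op=0x19:5|rd=0:2|rs=2:2|pad=0:7 = 0xc900; big→ c9 00

0xc9 0x00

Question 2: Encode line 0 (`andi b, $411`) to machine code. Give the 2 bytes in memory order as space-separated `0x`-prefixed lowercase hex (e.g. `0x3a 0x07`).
0x23 0x9b

L0: andi op=0x4:5|rd=1:2|imm=411:9 ⇒ 0x239b ⇒ big 23 9b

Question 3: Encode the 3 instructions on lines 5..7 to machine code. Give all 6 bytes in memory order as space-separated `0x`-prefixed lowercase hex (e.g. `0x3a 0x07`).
0x2f 0xfc 0xc9 0x00 0xbe 0x00

L5: jmp op=0x5:5|imm=-4:11 ⇒ 0x2ffc ⇒ big 2f fc
L6: minus op=0x19:5|rd=0:2|rs=2:2|pad=0:7 ⇒ 0xc900 ⇒ big c9 00
L7: dec op=0x17:5|rd=3:2|pad=0:9 ⇒ 0xbe00 ⇒ big be 00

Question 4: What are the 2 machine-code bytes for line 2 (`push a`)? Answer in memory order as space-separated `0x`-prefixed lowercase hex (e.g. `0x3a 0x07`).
0x00 0x00

2. push fields op=0x0:5|rd=0:2|pad=0:9 → word 0000h → 00 00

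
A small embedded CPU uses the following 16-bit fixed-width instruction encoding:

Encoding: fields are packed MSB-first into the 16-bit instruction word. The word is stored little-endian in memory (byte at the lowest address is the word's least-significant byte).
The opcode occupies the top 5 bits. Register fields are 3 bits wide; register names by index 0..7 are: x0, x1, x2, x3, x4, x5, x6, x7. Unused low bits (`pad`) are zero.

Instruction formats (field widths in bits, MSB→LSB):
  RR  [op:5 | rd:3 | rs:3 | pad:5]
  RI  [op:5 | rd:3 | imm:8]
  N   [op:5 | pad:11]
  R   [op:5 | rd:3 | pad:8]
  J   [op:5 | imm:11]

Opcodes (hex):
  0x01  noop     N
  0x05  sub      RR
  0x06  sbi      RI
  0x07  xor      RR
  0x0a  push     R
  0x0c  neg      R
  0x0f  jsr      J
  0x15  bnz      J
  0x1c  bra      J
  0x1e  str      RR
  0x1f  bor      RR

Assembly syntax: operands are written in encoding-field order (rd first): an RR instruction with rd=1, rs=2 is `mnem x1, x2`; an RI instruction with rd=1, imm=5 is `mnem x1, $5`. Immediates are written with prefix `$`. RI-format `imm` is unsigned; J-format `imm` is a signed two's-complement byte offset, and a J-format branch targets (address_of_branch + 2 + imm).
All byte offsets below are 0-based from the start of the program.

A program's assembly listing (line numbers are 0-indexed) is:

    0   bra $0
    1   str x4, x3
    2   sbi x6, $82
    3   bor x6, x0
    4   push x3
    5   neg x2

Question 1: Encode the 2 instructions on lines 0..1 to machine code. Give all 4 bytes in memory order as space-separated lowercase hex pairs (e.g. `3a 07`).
L0: bra op=0x1c:5|imm=0:11 ⇒ 0xe000 ⇒ little 00 e0
L1: str op=0x1e:5|rd=4:3|rs=3:3|pad=0:5 ⇒ 0xf460 ⇒ little 60 f4

00 e0 60 f4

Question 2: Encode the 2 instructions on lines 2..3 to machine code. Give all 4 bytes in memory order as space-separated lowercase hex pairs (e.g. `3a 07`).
52 36 00 fe

line 2 (sbi): pack op=0x6:5|rd=6:3|imm=82:8 = 0x3652; little→ 52 36
line 3 (bor): pack op=0x1f:5|rd=6:3|rs=0:3|pad=0:5 = 0xfe00; little→ 00 fe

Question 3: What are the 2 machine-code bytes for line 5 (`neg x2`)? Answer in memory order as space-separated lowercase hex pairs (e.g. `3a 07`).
5. neg fields op=0xc:5|rd=2:3|pad=0:8 → word 6200h → 00 62

00 62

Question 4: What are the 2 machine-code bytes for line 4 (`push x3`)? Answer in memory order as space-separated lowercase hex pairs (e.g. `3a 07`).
00 53

L4: push op=0xa:5|rd=3:3|pad=0:8 ⇒ 0x5300 ⇒ little 00 53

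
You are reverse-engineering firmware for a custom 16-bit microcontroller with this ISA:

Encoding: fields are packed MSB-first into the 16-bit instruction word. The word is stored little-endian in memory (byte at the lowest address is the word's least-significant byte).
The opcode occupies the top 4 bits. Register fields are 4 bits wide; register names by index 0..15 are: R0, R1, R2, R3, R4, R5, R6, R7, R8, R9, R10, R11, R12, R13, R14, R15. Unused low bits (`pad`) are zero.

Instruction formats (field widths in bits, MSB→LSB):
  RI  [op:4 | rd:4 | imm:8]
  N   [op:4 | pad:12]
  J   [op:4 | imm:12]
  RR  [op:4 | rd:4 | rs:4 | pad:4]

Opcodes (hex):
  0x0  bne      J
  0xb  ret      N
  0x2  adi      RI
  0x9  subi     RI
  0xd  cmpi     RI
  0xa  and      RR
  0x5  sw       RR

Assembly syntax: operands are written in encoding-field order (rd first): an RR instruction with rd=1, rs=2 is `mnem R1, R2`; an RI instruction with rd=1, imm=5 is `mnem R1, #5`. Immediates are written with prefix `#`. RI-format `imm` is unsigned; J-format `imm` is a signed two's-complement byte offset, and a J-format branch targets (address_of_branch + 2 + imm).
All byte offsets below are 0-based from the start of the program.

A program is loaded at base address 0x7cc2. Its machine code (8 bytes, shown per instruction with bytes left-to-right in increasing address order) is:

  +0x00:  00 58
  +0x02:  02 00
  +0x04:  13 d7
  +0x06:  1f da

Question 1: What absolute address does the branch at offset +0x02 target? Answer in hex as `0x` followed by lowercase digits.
+0x02: 02 00 ⇒ word 0x0002 (little)
  top 4b → 0x0 → bne [J]
  imm@[11:0]=0x2 ⇒ #2
  target = base 0x7cc2 + off 0x02 + 2 + imm 2 = 0x7cc8

0x7cc8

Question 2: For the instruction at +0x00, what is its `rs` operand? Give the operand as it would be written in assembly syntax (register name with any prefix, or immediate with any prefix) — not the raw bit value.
off 0x00: read 00 58 as little → 0x5800
  top 4b → 0x5 → sw [RR]
  rd@[11:8]=0x8 ⇒ R8
  rs@[7:4]=0x0 ⇒ R0

R0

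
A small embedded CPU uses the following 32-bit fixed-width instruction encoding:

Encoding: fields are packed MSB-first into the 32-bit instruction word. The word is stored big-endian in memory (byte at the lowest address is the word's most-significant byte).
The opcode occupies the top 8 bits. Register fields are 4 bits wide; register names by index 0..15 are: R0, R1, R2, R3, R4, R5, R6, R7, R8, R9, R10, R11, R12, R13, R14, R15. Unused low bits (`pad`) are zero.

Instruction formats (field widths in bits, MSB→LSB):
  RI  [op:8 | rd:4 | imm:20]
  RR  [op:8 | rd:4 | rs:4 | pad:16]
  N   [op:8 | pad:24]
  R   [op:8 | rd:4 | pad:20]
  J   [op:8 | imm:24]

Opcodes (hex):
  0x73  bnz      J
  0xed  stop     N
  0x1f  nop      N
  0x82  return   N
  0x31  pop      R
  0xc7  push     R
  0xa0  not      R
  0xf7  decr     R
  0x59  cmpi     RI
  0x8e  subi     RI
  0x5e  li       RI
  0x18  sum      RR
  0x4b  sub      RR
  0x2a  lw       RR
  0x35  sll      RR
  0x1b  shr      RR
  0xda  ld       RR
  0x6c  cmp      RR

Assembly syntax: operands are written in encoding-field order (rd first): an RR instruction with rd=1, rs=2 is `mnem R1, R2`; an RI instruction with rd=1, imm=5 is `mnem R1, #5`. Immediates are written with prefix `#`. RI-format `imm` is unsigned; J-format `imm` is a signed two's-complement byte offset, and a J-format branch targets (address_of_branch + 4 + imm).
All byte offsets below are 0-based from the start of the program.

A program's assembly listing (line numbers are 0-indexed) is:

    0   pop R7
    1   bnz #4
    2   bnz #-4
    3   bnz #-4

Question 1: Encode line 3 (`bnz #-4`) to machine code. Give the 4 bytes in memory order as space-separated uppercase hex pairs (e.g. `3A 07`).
3. bnz fields op=0x73:8|imm=-4:24 → word 73fffffch → 73 ff ff fc

73 FF FF FC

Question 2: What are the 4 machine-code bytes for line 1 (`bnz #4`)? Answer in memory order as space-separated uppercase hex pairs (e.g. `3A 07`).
line 1 (bnz): pack op=0x73:8|imm=4:24 = 0x73000004; big→ 73 00 00 04

73 00 00 04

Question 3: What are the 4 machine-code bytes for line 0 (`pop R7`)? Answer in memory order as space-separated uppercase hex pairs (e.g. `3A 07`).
31 70 00 00

0. pop fields op=0x31:8|rd=7:4|pad=0:20 → word 31700000h → 31 70 00 00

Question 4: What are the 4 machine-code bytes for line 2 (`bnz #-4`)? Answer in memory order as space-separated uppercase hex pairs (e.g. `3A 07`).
73 FF FF FC

L2: bnz op=0x73:8|imm=-4:24 ⇒ 0x73fffffc ⇒ big 73 ff ff fc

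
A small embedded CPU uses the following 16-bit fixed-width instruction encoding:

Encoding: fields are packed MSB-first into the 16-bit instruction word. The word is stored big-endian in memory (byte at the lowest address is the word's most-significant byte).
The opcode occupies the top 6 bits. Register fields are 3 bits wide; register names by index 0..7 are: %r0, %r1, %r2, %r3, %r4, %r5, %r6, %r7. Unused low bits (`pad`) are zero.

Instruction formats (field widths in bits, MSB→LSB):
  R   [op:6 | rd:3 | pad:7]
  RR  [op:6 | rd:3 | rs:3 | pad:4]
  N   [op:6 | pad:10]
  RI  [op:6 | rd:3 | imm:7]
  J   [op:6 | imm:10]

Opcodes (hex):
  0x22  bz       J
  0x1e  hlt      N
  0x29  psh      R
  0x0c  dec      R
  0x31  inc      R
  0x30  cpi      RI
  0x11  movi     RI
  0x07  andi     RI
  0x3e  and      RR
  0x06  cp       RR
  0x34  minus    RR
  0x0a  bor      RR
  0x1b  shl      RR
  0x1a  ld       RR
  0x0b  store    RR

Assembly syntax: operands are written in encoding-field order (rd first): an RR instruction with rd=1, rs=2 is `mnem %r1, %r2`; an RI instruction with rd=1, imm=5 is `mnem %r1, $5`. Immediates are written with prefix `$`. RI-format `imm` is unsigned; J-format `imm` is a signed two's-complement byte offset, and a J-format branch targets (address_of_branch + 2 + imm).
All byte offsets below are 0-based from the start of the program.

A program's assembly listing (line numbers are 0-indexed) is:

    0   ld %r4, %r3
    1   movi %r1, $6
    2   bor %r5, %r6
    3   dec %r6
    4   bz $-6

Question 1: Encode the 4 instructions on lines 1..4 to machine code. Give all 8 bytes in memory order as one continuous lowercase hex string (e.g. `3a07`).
1. movi fields op=0x11:6|rd=1:3|imm=6:7 → word 4486h → 44 86
2. bor fields op=0xa:6|rd=5:3|rs=6:3|pad=0:4 → word 2ae0h → 2a e0
3. dec fields op=0xc:6|rd=6:3|pad=0:7 → word 3300h → 33 00
4. bz fields op=0x22:6|imm=-6:10 → word 8bfah → 8b fa

44862ae033008bfa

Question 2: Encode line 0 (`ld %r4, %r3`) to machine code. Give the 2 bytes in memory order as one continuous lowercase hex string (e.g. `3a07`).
0. ld fields op=0x1a:6|rd=4:3|rs=3:3|pad=0:4 → word 6a30h → 6a 30

6a30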